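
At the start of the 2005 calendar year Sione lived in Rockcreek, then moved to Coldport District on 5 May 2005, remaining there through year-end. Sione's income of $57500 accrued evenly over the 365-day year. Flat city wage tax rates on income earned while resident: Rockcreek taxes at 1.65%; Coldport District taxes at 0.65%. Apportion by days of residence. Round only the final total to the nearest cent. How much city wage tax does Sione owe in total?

$569.09

Rockcreek, 1 Jan – 4 May 2005: 124 days → $57500 × 1.65% × 124/365 = $322.3151
Coldport District, 5 May – 31 Dec 2005: 241 days → $57500 × 0.65% × 241/365 = $246.7774
Total = $569.0925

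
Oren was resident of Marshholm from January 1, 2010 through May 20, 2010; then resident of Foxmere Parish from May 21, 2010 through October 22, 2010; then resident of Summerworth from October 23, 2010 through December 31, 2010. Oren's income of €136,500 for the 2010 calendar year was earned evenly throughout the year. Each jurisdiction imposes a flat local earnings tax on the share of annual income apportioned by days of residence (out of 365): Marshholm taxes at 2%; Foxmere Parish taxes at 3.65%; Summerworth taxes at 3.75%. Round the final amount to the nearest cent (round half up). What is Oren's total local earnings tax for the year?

€4,144.55

Marshholm, January 1 – May 20, 2010: 140 days → €136,500 × 2% × 140/365 = €1,047.1233
Foxmere Parish, May 21 – October 22, 2010: 155 days → €136,500 × 3.65% × 155/365 = €2,115.7500
Summerworth, October 23 – December 31, 2010: 70 days → €136,500 × 3.75% × 70/365 = €981.6781
Total = €4,144.5514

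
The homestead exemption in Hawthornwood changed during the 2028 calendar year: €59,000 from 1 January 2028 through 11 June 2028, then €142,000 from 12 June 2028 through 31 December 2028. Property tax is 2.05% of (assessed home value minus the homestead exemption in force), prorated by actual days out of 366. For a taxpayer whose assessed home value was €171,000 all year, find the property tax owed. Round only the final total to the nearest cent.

1 January – 11 June 2028: 163 days, exemption €59,000 → (€171,000 − €59,000) × 2.05% × 163/366 = €1,022.5355
12 June – 31 December 2028: 203 days, exemption €142,000 → (€171,000 − €142,000) × 2.05% × 203/366 = €329.7363
Total = €1,352.2719

€1,352.27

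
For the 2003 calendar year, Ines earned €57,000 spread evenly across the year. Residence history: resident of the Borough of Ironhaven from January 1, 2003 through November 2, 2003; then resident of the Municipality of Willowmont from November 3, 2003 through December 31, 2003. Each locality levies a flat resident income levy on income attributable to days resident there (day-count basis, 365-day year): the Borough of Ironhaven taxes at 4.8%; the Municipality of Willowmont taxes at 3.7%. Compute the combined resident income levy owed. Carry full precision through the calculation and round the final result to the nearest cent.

€2,634.65

The Borough of Ironhaven, January 1 – November 2, 2003: 306 days → €57,000 × 4.8% × 306/365 = €2,293.7425
The Municipality of Willowmont, November 3 – December 31, 2003: 59 days → €57,000 × 3.7% × 59/365 = €340.9068
Total = €2,634.6493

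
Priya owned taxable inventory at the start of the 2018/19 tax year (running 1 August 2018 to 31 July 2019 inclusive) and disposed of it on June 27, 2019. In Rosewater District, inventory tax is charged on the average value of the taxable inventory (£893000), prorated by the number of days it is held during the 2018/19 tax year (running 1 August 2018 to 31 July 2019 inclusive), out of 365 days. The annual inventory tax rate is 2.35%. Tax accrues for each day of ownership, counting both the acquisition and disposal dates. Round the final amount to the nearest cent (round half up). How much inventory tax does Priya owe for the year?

Days held (August 1, 2018 – June 27, 2019): 331 out of 365
Tax = £893000 × 2.35% × 331/365 = £19030.6863

£19030.69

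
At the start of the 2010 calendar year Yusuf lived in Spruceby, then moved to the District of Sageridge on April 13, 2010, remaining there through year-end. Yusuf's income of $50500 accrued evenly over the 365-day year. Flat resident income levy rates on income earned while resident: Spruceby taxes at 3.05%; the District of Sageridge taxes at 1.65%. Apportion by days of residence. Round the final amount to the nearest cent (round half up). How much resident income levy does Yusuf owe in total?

Spruceby, January 1 – April 12, 2010: 102 days → $50500 × 3.05% × 102/365 = $430.4260
The District of Sageridge, April 13 – December 31, 2010: 263 days → $50500 × 1.65% × 263/365 = $600.3966
Total = $1030.8226

$1030.82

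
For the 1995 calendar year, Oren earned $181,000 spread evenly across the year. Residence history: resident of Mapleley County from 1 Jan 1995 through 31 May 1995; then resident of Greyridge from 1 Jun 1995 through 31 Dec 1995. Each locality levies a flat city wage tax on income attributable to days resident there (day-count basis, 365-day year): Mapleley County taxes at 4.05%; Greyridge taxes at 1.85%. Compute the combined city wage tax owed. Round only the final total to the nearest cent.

$4,995.85

Mapleley County, 1 Jan – 31 May 1995: 151 days → $181,000 × 4.05% × 151/365 = $3,032.6178
Greyridge, 1 Jun – 31 Dec 1995: 214 days → $181,000 × 1.85% × 214/365 = $1,963.2301
Total = $4,995.8479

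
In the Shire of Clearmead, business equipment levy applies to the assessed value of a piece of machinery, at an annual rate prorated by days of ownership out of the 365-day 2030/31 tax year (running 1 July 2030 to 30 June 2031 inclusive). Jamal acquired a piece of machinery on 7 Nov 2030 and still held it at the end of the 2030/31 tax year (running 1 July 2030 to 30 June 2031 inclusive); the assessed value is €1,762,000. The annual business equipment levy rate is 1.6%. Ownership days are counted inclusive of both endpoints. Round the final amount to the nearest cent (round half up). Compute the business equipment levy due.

€18,228.25

Days held (7 Nov 2030 – 30 Jun 2031): 236 out of 365
Tax = €1,762,000 × 1.6% × 236/365 = €18,228.2521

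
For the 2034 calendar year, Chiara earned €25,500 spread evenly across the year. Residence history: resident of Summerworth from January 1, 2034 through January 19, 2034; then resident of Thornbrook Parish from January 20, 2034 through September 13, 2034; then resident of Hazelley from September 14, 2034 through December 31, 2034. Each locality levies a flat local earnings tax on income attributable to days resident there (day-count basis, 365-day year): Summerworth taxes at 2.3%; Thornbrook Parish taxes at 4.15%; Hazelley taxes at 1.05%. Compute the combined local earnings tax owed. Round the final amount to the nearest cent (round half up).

Summerworth, January 1 – January 19, 2034: 19 days → €25,500 × 2.3% × 19/365 = €30.5301
Thornbrook Parish, January 20 – September 13, 2034: 237 days → €25,500 × 4.15% × 237/365 = €687.1377
Hazelley, September 14 – December 31, 2034: 109 days → €25,500 × 1.05% × 109/365 = €79.9582
Total = €797.6260

€797.63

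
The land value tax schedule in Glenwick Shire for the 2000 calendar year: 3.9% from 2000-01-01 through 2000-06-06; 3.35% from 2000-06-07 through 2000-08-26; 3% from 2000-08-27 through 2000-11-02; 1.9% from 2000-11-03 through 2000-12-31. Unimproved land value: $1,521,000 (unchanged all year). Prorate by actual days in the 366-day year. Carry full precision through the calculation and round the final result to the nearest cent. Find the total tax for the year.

2000-01-01 to 2000-06-06: 158 days at 3.9% → $1,521,000 × 3.9% × 158/366 = $25,607.6557
2000-06-07 to 2000-08-26: 81 days at 3.35% → $1,521,000 × 3.35% × 81/366 = $11,276.5943
2000-08-27 to 2000-11-02: 68 days at 3% → $1,521,000 × 3% × 68/366 = $8,477.7049
2000-11-03 to 2000-12-31: 59 days at 1.9% → $1,521,000 × 1.9% × 59/366 = $4,658.5820
Total = $50,020.5369

$50,020.54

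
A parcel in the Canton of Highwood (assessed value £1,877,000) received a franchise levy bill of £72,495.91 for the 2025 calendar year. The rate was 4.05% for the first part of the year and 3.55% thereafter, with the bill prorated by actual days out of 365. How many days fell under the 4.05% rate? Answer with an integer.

228 days

Let d = days at the first rate; then 365 − d days at the second rate.
£1,877,000 × [4.05%·d + 3.55%·(365−d)] / 365 = £72,495.91
Solving gives d = 228, so the new rate took effect on 17 Aug 2025.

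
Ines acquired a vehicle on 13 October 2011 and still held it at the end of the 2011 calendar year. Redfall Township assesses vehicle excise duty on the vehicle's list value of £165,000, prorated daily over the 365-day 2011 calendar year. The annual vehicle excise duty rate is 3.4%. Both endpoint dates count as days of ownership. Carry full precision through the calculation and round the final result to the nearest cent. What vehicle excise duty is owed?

£1,229.59

Days held (13 October – 31 December 2011): 80 out of 365
Tax = £165,000 × 3.4% × 80/365 = £1,229.5890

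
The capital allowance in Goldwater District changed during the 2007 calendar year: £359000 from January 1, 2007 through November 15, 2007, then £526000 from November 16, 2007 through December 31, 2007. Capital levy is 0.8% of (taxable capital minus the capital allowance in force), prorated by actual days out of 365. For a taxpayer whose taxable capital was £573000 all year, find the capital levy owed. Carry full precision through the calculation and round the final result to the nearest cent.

£1543.63

January 1 – November 15, 2007: 319 days, exemption £359000 → (£573000 − £359000) × 0.8% × 319/365 = £1496.2411
November 16 – December 31, 2007: 46 days, exemption £526000 → (£573000 − £526000) × 0.8% × 46/365 = £47.3863
Total = £1543.6274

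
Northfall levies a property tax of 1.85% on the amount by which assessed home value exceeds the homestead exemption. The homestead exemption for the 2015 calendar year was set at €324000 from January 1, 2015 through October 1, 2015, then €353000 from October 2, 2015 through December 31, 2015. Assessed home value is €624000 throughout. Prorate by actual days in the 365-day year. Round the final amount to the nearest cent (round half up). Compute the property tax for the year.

€5416.24

January 1 – October 1, 2015: 274 days, exemption €324000 → (€624000 − €324000) × 1.85% × 274/365 = €4166.3014
October 2 – December 31, 2015: 91 days, exemption €353000 → (€624000 − €353000) × 1.85% × 91/365 = €1249.9411
Total = €5416.2425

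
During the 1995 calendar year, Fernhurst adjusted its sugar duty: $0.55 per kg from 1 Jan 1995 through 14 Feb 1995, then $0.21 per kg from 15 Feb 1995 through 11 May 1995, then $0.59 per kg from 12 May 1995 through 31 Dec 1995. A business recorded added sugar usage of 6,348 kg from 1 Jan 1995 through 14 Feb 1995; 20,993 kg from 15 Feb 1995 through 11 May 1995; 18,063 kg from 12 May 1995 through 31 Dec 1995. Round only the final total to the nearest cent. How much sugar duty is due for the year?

$18557.10

1 Jan – 14 Feb 1995: 6,348 kg at $0.55/kg → $3491.40
15 Feb – 11 May 1995: 20,993 kg at $0.21/kg → $4408.53
12 May – 31 Dec 1995: 18,063 kg at $0.59/kg → $10657.17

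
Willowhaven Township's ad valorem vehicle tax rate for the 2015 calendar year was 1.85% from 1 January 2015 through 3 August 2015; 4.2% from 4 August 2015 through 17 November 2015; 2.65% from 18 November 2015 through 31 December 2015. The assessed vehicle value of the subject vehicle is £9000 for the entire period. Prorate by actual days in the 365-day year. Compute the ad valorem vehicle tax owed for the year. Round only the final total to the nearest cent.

1 January – 3 August 2015: 215 days at 1.85% → £9000 × 1.85% × 215/365 = £98.0753
4 August – 17 November 2015: 106 days at 4.2% → £9000 × 4.2% × 106/365 = £109.7753
18 November – 31 December 2015: 44 days at 2.65% → £9000 × 2.65% × 44/365 = £28.7507
Total = £236.6014

£236.60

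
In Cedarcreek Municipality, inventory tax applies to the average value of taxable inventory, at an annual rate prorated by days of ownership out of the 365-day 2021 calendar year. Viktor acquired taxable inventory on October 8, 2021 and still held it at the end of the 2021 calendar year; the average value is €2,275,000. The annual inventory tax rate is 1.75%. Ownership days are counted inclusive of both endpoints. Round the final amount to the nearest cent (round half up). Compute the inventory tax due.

Days held (October 8 – December 31, 2021): 85 out of 365
Tax = €2,275,000 × 1.75% × 85/365 = €9,271.4041

€9,271.40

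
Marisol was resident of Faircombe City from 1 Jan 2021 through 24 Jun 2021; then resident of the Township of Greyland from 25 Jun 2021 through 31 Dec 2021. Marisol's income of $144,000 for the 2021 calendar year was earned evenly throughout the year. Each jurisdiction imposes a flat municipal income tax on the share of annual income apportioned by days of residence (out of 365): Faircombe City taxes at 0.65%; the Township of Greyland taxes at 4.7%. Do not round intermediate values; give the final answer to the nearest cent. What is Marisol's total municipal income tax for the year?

Faircombe City, 1 Jan – 24 Jun 2021: 175 days → $144,000 × 0.65% × 175/365 = $448.7671
The Township of Greyland, 25 Jun – 31 Dec 2021: 190 days → $144,000 × 4.7% × 190/365 = $3,523.0685
Total = $3,971.8356

$3,971.84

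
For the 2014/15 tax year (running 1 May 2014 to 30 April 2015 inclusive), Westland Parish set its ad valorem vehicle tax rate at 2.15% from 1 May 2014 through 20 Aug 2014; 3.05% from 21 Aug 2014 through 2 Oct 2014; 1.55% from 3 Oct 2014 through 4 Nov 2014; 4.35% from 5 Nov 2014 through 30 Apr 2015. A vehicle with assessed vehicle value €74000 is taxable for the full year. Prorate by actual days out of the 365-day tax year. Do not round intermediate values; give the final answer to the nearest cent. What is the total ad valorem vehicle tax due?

€2418.79

1 May – 20 Aug 2014: 112 days at 2.15% → €74000 × 2.15% × 112/365 = €488.1973
21 Aug – 2 Oct 2014: 43 days at 3.05% → €74000 × 3.05% × 43/365 = €265.8932
3 Oct – 4 Nov 2014: 33 days at 1.55% → €74000 × 1.55% × 33/365 = €103.7014
5 Nov 2014 – 30 Apr 2015: 177 days at 4.35% → €74000 × 4.35% × 177/365 = €1560.9945
Total = €2418.7863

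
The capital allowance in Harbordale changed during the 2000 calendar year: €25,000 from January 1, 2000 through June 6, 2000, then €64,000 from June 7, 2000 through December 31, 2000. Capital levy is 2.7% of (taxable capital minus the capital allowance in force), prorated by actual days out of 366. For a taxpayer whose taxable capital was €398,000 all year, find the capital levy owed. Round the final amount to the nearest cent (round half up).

€9,472.57

January 1 – June 6, 2000: 158 days, exemption €25,000 → (€398,000 − €25,000) × 2.7% × 158/366 = €4,347.5902
June 7 – December 31, 2000: 208 days, exemption €64,000 → (€398,000 − €64,000) × 2.7% × 208/366 = €5,124.9836
Total = €9,472.5738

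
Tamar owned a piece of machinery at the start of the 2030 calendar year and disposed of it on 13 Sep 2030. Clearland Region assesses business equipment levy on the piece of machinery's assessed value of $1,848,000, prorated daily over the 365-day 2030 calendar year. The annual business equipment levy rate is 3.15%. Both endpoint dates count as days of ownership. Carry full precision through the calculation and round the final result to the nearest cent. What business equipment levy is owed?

$40,828.14

Days held (1 Jan – 13 Sep 2030): 256 out of 365
Tax = $1,848,000 × 3.15% × 256/365 = $40,828.1425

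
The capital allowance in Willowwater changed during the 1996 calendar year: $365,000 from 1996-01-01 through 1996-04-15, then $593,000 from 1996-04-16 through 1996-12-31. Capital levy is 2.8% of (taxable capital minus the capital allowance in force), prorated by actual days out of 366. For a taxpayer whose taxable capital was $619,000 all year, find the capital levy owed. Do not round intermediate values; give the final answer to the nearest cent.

$2,576.92

1996-01-01 to 1996-04-15: 106 days, exemption $365,000 → ($619,000 − $365,000) × 2.8% × 106/366 = $2,059.7596
1996-04-16 to 1996-12-31: 260 days, exemption $593,000 → ($619,000 − $593,000) × 2.8% × 260/366 = $517.1585
Total = $2,576.9180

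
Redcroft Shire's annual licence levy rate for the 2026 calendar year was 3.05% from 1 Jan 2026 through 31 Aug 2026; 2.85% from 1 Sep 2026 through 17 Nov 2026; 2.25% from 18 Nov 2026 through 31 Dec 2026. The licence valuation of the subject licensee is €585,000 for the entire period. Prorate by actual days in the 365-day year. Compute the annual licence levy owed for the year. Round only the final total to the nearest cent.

€17,028.31

1 Jan – 31 Aug 2026: 243 days at 3.05% → €585,000 × 3.05% × 243/365 = €11,878.7055
1 Sep – 17 Nov 2026: 78 days at 2.85% → €585,000 × 2.85% × 78/365 = €3,562.8904
18 Nov – 31 Dec 2026: 44 days at 2.25% → €585,000 × 2.25% × 44/365 = €1,586.7123
Total = €17,028.3082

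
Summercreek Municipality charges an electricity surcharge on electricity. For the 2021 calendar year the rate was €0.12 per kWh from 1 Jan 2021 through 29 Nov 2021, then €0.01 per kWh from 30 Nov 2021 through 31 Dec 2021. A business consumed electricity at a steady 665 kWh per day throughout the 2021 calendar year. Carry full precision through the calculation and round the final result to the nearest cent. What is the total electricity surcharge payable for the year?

€26,786.20

1 Jan – 29 Nov 2021: 333 days × 665 kWh/day = 221,445 kWh at €0.12/kWh → €26,573.40
30 Nov – 31 Dec 2021: 32 days × 665 kWh/day = 21,280 kWh at €0.01/kWh → €212.80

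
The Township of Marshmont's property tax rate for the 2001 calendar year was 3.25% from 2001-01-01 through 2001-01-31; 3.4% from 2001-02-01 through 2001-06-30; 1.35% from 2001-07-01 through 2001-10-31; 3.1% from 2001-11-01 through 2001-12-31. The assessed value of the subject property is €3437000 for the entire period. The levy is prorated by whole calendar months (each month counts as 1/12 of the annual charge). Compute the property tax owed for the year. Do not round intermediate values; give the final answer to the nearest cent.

€91223.71

2001-01-01 to 2001-01-31: 1 month at 3.25% → €3437000 × 3.25% × 1/12 = €9308.5417
2001-02-01 to 2001-06-30: 5 months at 3.4% → €3437000 × 3.4% × 5/12 = €48690.8333
2001-07-01 to 2001-10-31: 4 months at 1.35% → €3437000 × 1.35% × 4/12 = €15466.5000
2001-11-01 to 2001-12-31: 2 months at 3.1% → €3437000 × 3.1% × 2/12 = €17757.8333
Total = €91223.7083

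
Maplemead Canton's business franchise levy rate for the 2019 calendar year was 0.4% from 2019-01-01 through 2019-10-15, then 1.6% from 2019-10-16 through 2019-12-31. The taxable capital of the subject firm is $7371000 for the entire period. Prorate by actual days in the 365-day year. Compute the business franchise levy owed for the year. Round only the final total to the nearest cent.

$48143.74

2019-01-01 to 2019-10-15: 288 days at 0.4% → $7371000 × 0.4% × 288/365 = $23264.0877
2019-10-16 to 2019-12-31: 77 days at 1.6% → $7371000 × 1.6% × 77/365 = $24879.6493
Total = $48143.7370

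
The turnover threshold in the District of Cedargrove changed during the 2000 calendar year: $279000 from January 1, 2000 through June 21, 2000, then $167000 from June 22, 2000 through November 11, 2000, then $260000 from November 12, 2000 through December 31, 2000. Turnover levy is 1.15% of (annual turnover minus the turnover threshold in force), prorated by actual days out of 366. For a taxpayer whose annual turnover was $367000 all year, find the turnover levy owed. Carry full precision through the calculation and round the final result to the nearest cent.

January 1 – June 21, 2000: 173 days, exemption $279000 → ($367000 − $279000) × 1.15% × 173/366 = $478.3497
June 22 – November 11, 2000: 143 days, exemption $167000 → ($367000 − $167000) × 1.15% × 143/366 = $898.6339
November 12 – December 31, 2000: 50 days, exemption $260000 → ($367000 − $260000) × 1.15% × 50/366 = $168.1011
Total = $1545.0847

$1545.08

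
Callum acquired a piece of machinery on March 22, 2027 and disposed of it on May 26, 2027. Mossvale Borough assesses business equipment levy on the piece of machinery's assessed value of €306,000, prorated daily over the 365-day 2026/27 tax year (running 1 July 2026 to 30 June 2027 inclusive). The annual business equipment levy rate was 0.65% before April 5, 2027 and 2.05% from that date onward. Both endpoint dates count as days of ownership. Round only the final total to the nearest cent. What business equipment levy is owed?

March 22 – April 4, 2027: 14 days at 0.65% → €306,000 × 0.65% × 14/365 = €76.2904
April 5 – May 26, 2027: 52 days at 2.05% → €306,000 × 2.05% × 52/365 = €893.6877
Total = €969.9781

€969.98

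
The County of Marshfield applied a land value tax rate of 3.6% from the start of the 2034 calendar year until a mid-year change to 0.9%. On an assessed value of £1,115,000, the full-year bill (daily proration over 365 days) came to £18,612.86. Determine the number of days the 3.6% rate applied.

104 days

Let d = days at the first rate; then 365 − d days at the second rate.
£1,115,000 × [3.6%·d + 0.9%·(365−d)] / 365 = £18,612.86
Solving gives d = 104, so the new rate took effect on 15 Apr 2034.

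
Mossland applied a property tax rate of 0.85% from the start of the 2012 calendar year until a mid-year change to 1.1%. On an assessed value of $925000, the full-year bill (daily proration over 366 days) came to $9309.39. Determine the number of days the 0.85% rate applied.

137 days

Let d = days at the first rate; then 366 − d days at the second rate.
$925000 × [0.85%·d + 1.1%·(366−d)] / 366 = $9309.39
Solving gives d = 137, so the new rate took effect on May 17, 2012.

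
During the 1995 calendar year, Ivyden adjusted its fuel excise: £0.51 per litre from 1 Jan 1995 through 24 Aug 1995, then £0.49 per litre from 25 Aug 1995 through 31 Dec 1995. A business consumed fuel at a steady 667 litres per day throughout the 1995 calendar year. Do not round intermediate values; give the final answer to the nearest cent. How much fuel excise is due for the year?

1 Jan – 24 Aug 1995: 236 days × 667 litres/day = 157,412 litres at £0.51/litre → £80,280.12
25 Aug – 31 Dec 1995: 129 days × 667 litres/day = 86,043 litres at £0.49/litre → £42,161.07

£122,441.19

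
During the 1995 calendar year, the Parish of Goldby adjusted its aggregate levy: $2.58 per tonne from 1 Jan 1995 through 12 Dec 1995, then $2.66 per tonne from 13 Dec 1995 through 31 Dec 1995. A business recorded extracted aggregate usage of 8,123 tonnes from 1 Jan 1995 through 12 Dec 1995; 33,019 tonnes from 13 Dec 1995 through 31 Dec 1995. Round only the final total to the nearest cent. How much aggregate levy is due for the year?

1 Jan – 12 Dec 1995: 8,123 tonnes at $2.58/tonne → $20,957.34
13 Dec – 31 Dec 1995: 33,019 tonnes at $2.66/tonne → $87,830.54

$108,787.88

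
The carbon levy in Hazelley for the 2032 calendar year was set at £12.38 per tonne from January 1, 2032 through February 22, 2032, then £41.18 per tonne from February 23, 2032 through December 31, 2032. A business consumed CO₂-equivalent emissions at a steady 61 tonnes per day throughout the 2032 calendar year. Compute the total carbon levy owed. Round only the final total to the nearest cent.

£826274.28

January 1 – February 22, 2032: 53 days × 61 tonnes/day = 3,233 tonnes at £12.38/tonne → £40024.54
February 23 – December 31, 2032: 313 days × 61 tonnes/day = 19,093 tonnes at £41.18/tonne → £786249.74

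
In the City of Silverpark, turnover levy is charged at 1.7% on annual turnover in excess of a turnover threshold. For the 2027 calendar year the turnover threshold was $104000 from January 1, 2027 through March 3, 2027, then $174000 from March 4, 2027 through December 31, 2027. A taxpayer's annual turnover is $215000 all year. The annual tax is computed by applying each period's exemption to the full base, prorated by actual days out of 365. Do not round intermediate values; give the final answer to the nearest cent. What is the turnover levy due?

$899.14

January 1 – March 3, 2027: 62 days, exemption $104000 → ($215000 − $104000) × 1.7% × 62/365 = $320.5315
March 4 – December 31, 2027: 303 days, exemption $174000 → ($215000 − $174000) × 1.7% × 303/365 = $578.6055
Total = $899.1370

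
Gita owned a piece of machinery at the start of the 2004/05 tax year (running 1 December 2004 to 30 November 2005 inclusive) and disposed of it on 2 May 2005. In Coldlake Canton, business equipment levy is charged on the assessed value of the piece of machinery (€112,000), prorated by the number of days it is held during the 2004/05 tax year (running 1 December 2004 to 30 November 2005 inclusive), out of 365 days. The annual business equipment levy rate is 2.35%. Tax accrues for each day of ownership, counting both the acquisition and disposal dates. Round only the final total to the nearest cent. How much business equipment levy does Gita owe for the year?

€1,103.28

Days held (1 Dec 2004 – 2 May 2005): 153 out of 365
Tax = €112,000 × 2.35% × 153/365 = €1,103.2767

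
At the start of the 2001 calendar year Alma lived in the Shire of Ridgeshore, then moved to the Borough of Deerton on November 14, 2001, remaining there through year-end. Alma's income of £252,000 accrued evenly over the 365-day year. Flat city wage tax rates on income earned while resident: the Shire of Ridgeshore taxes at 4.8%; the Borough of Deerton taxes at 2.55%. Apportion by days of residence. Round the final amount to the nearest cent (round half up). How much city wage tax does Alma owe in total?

The Shire of Ridgeshore, January 1 – November 13, 2001: 317 days → £252,000 × 4.8% × 317/365 = £10,505.2932
The Borough of Deerton, November 14 – December 31, 2001: 48 days → £252,000 × 2.55% × 48/365 = £845.0630
Total = £11,350.3562

£11,350.36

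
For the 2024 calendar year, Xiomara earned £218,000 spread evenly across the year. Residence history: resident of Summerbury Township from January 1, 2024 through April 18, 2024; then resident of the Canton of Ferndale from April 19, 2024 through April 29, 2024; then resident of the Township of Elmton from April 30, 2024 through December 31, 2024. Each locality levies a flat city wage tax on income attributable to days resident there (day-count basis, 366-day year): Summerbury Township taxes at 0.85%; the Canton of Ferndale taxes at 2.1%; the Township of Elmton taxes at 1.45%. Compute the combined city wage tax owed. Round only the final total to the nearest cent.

£2,814.05

Summerbury Township, January 1 – April 18, 2024: 109 days → £218,000 × 0.85% × 109/366 = £551.8497
The Canton of Ferndale, April 19 – April 29, 2024: 11 days → £218,000 × 2.1% × 11/366 = £137.5902
The Township of Elmton, April 30 – December 31, 2024: 246 days → £218,000 × 1.45% × 246/366 = £2,124.6066
Total = £2,814.0464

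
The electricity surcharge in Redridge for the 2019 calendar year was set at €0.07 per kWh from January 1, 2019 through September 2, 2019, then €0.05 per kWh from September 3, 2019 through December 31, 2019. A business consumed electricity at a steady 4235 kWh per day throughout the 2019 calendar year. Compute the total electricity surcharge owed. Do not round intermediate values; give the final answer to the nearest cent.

€98,040.25

January 1 – September 2, 2019: 245 days × 4235 kWh/day = 1,037,575 kWh at €0.07/kWh → €72,630.25
September 3 – December 31, 2019: 120 days × 4235 kWh/day = 508,200 kWh at €0.05/kWh → €25,410.00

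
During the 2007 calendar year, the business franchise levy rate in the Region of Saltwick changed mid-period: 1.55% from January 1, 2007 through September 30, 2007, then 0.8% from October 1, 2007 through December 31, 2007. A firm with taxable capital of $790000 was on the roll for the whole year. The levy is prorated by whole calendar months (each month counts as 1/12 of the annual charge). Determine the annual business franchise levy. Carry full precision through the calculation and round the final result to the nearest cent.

January 1 – September 30, 2007: 9 months at 1.55% → $790000 × 1.55% × 9/12 = $9183.7500
October 1 – December 31, 2007: 3 months at 0.8% → $790000 × 0.8% × 3/12 = $1580.0000
Total = $10763.7500

$10763.75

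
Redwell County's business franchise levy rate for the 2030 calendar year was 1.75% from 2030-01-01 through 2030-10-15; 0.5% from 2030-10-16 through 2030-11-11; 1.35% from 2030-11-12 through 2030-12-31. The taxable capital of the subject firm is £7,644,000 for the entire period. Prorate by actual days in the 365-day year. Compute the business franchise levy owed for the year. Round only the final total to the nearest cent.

£122,513.42

2030-01-01 to 2030-10-15: 288 days at 1.75% → £7,644,000 × 1.75% × 288/365 = £105,550.0274
2030-10-16 to 2030-11-11: 27 days at 0.5% → £7,644,000 × 0.5% × 27/365 = £2,827.2329
2030-11-12 to 2030-12-31: 50 days at 1.35% → £7,644,000 × 1.35% × 50/365 = £14,136.1644
Total = £122,513.4247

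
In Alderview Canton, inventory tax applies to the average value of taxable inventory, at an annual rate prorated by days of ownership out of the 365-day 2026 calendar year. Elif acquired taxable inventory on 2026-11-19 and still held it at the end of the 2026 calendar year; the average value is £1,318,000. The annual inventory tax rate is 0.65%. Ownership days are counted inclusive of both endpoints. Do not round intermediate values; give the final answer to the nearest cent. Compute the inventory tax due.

Days held (2026-11-19 to 2026-12-31): 43 out of 365
Tax = £1,318,000 × 0.65% × 43/365 = £1,009.2630

£1,009.26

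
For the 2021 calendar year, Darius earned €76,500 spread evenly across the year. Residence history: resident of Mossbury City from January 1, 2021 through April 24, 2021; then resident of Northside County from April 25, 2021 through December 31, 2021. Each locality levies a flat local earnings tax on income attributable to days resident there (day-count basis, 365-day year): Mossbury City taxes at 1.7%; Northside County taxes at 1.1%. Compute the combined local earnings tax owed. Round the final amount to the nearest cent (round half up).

€984.86

Mossbury City, January 1 – April 24, 2021: 114 days → €76,500 × 1.7% × 114/365 = €406.1836
Northside County, April 25 – December 31, 2021: 251 days → €76,500 × 1.1% × 251/365 = €578.6753
Total = €984.8589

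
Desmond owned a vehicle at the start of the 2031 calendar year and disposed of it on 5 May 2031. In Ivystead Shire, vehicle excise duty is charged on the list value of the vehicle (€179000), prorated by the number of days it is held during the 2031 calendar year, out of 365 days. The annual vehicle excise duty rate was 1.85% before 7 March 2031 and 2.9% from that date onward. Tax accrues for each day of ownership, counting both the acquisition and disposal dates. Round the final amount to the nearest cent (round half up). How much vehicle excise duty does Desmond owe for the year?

1 January – 6 March 2031: 65 days at 1.85% → €179000 × 1.85% × 65/365 = €589.7192
7 March – 5 May 2031: 60 days at 2.9% → €179000 × 2.9% × 60/365 = €853.3151
Total = €1443.0342

€1443.03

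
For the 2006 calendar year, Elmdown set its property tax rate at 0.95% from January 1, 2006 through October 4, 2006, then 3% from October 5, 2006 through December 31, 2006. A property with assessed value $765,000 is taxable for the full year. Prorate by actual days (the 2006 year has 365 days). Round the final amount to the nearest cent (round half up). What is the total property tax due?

January 1 – October 4, 2006: 277 days at 0.95% → $765,000 × 0.95% × 277/365 = $5,515.3356
October 5 – December 31, 2006: 88 days at 3% → $765,000 × 3% × 88/365 = $5,533.1507
Total = $11,048.4863

$11,048.49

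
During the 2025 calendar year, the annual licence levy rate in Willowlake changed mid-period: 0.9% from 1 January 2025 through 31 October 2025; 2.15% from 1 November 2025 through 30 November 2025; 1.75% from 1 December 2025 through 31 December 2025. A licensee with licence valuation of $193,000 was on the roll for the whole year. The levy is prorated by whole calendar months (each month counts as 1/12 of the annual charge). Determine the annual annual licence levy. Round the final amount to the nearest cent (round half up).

$2,074.75

1 January – 31 October 2025: 10 months at 0.9% → $193,000 × 0.9% × 10/12 = $1,447.5000
1 November – 30 November 2025: 1 month at 2.15% → $193,000 × 2.15% × 1/12 = $345.7917
1 December – 31 December 2025: 1 month at 1.75% → $193,000 × 1.75% × 1/12 = $281.4583
Total = $2,074.7500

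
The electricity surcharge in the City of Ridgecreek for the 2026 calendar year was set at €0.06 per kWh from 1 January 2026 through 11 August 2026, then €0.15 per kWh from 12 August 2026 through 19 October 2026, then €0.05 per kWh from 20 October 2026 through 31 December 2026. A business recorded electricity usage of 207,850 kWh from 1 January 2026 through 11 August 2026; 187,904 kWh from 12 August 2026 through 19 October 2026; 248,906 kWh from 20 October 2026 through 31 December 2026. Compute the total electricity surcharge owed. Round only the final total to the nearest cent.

1 January – 11 August 2026: 207,850 kWh at €0.06/kWh → €12,471.00
12 August – 19 October 2026: 187,904 kWh at €0.15/kWh → €28,185.60
20 October – 31 December 2026: 248,906 kWh at €0.05/kWh → €12,445.30

€53,101.90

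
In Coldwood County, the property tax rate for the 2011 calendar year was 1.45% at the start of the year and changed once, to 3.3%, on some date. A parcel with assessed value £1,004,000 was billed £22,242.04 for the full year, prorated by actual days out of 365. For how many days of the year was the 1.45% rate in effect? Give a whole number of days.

214 days

Let d = days at the first rate; then 365 − d days at the second rate.
£1,004,000 × [1.45%·d + 3.3%·(365−d)] / 365 = £22,242.04
Solving gives d = 214, so the new rate took effect on 3 August 2011.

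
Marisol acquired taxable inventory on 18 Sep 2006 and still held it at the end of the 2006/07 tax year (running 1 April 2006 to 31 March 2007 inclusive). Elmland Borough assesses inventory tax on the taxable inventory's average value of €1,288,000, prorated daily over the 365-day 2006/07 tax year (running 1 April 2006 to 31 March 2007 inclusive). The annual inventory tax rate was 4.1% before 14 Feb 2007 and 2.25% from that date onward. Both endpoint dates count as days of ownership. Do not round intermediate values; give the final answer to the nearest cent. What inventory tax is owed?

18 Sep 2006 – 13 Feb 2007: 149 days at 4.1% → €1,288,000 × 4.1% × 149/365 = €21,557.2384
14 Feb – 31 Mar 2007: 46 days at 2.25% → €1,288,000 × 2.25% × 46/365 = €3,652.2740
Total = €25,209.5123

€25,209.51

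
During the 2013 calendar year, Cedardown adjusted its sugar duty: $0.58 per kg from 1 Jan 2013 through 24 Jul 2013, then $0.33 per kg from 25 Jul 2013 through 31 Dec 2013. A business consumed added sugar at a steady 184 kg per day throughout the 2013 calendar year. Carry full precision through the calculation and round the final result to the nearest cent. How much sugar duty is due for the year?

1 Jan – 24 Jul 2013: 205 days × 184 kg/day = 37,720 kg at $0.58/kg → $21877.60
25 Jul – 31 Dec 2013: 160 days × 184 kg/day = 29,440 kg at $0.33/kg → $9715.20

$31592.80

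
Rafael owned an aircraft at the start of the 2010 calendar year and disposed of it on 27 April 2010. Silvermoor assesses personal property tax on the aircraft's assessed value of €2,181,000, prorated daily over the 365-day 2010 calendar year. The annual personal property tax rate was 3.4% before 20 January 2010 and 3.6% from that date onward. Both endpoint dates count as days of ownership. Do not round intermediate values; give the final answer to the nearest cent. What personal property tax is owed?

1 January – 19 January 2010: 19 days at 3.4% → €2,181,000 × 3.4% × 19/365 = €3,860.0712
20 January – 27 April 2010: 98 days at 3.6% → €2,181,000 × 3.6% × 98/365 = €21,081.0082
Total = €24,941.0795

€24,941.08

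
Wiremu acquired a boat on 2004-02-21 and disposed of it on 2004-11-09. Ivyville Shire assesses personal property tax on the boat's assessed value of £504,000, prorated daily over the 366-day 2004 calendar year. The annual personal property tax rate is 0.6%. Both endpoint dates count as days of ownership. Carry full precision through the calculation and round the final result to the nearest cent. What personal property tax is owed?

Days held (2004-02-21 to 2004-11-09): 263 out of 366
Tax = £504,000 × 0.6% × 263/366 = £2,172.9836

£2,172.98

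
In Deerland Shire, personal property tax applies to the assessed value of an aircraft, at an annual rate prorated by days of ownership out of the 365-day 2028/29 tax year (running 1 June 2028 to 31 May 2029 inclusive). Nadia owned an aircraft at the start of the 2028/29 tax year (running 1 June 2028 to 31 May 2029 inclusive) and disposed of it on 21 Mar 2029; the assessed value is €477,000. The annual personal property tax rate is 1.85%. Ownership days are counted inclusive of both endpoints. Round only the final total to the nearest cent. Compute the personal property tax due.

Days held (1 Jun 2028 – 21 Mar 2029): 294 out of 365
Tax = €477,000 × 1.85% × 294/365 = €7,107.9534

€7,107.95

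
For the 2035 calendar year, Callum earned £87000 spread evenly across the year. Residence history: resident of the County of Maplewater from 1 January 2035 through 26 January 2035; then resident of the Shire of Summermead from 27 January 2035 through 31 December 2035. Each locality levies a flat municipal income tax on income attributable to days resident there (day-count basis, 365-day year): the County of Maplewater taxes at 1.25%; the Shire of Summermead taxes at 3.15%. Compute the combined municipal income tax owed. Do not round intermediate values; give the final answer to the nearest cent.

The County of Maplewater, 1 January – 26 January 2035: 26 days → £87000 × 1.25% × 26/365 = £77.4658
The Shire of Summermead, 27 January – 31 December 2035: 339 days → £87000 × 3.15% × 339/365 = £2545.2863
Total = £2622.7521

£2622.75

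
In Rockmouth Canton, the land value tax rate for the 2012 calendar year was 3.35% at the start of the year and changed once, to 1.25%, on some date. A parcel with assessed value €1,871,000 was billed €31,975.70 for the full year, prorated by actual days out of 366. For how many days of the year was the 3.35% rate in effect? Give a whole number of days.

Let d = days at the first rate; then 366 − d days at the second rate.
€1,871,000 × [3.35%·d + 1.25%·(366−d)] / 366 = €31,975.70
Solving gives d = 80, so the new rate took effect on 21 March 2012.

80 days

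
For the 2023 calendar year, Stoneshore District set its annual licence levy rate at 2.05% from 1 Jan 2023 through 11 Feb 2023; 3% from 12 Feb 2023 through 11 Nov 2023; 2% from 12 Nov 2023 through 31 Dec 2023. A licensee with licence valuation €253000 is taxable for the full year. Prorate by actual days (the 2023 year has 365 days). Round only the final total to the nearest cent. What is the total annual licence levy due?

€6966.86

1 Jan – 11 Feb 2023: 42 days at 2.05% → €253000 × 2.05% × 42/365 = €596.8027
12 Feb – 11 Nov 2023: 273 days at 3% → €253000 × 3% × 273/365 = €5676.9041
12 Nov – 31 Dec 2023: 50 days at 2% → €253000 × 2% × 50/365 = €693.1507
Total = €6966.8575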